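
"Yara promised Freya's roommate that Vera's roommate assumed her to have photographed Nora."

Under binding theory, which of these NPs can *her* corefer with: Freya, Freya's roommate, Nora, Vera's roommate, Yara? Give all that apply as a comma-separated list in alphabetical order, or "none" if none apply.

*her* is a pronoun; Principle B requires it to be free in its binding domain — the clause headed by 'assumed'.
— Freya: possessor inside the object DP of the matrix clause; does not c-command the pronoun — Principle B does not apply; allowed.
— Freya's roommate: object of the matrix clause; c-commands the pronoun but lies outside its binding domain — allowed.
— Nora: object of the clause headed by 'photographed'; is c-commanded by the pronoun; coreference would bind this R-expression — blocked (Principle C).
— Vera's roommate: subject of the clause headed by 'assumed'; c-commands the pronoun within its binding domain — blocked (Principle B).
— Yara: subject of the matrix clause; c-commands the pronoun but lies outside its binding domain — allowed.

Freya, Freya's roommate, Yara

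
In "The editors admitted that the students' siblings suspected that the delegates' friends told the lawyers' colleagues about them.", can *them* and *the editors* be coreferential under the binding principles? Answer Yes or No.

*the editors* is an R-expression; Principle C requires it to be free (not bound by any c-commanding expression).
— them: second object of the clause headed by 'told'; the pronoun does not c-command the R-expression — coreference allowed.

Yes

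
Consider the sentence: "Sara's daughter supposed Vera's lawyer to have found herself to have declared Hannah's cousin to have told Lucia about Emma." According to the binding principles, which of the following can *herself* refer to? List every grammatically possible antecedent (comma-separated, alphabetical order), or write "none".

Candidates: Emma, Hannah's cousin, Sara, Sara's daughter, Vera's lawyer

Vera's lawyer

*herself* is a reflexive; Principle A requires it to be bound within its binding domain — the clause headed by 'found'.
— Emma: second object of the clause headed by 'told'; does not c-command the reflexive — cannot bind it (Principle A).
— Hannah's cousin: subject of the clause headed by 'told'; does not c-command the reflexive — cannot bind it (Principle A).
— Sara: possessor inside the subject DP of the matrix clause; does not c-command the reflexive — cannot bind it (Principle A).
— Sara's daughter: subject of the matrix clause; c-commands the reflexive but lies outside its binding domain — cannot bind it (Principle A).
— Vera's lawyer: subject of the clause headed by 'found'; c-commands the reflexive within its binding domain — allowed (Principle A).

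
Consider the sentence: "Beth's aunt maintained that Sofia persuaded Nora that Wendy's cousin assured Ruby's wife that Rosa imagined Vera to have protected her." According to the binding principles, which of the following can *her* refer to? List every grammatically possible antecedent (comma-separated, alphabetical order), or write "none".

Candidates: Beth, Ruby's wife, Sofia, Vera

Beth, Ruby's wife, Sofia

*her* is a pronoun; Principle B requires it to be free in its binding domain — the clause headed by 'protected'.
— Beth: possessor inside the subject DP of the matrix clause; does not c-command the pronoun — Principle B does not apply; allowed.
— Ruby's wife: object of the clause headed by 'assured'; c-commands the pronoun but lies outside its binding domain — allowed.
— Sofia: subject of the clause headed by 'persuaded'; c-commands the pronoun but lies outside its binding domain — allowed.
— Vera: subject of the clause headed by 'protected'; c-commands the pronoun within its binding domain — blocked (Principle B).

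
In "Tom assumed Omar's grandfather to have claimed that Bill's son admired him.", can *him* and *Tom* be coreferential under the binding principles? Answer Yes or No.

Yes

*Tom* is an R-expression; Principle C requires it to be free (not bound by any c-commanding expression).
— him: object of the clause headed by 'admired'; the pronoun does not c-command the R-expression — coreference allowed.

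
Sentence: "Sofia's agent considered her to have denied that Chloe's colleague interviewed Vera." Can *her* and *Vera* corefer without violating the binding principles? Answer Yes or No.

No

*Vera* is an R-expression; Principle C requires it to be free (not bound by any c-commanding expression).
— her: subject of the clause headed by 'denied'; the pronoun c-commands the R-expression — coreference blocked (Principle C).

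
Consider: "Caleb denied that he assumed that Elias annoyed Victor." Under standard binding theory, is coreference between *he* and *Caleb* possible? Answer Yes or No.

*Caleb* is an R-expression; Principle C requires it to be free (not bound by any c-commanding expression).
— he: subject of the clause headed by 'assumed'; the pronoun does not c-command the R-expression — coreference allowed.

Yes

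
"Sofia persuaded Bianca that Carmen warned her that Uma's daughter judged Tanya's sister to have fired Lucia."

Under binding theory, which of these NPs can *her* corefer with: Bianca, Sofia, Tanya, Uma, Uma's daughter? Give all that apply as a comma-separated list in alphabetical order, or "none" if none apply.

*her* is a pronoun; Principle B requires it to be free in its binding domain — the clause headed by 'warned'.
— Bianca: object of the matrix clause; c-commands the pronoun but lies outside its binding domain — allowed.
— Sofia: subject of the matrix clause; c-commands the pronoun but lies outside its binding domain — allowed.
— Tanya: possessor inside the subject DP of the clause headed by 'fired'; is c-commanded by the pronoun; coreference would bind this R-expression — blocked (Principle C).
— Uma: possessor inside the subject DP of the clause headed by 'judged'; is c-commanded by the pronoun; coreference would bind this R-expression — blocked (Principle C).
— Uma's daughter: subject of the clause headed by 'judged'; is c-commanded by the pronoun; coreference would bind this R-expression — blocked (Principle C).

Bianca, Sofia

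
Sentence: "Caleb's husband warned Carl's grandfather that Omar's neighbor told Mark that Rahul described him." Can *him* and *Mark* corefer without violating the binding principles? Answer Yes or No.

Yes

*Mark* is an R-expression; Principle C requires it to be free (not bound by any c-commanding expression).
— him: object of the clause headed by 'described'; the pronoun does not c-command the R-expression — coreference allowed.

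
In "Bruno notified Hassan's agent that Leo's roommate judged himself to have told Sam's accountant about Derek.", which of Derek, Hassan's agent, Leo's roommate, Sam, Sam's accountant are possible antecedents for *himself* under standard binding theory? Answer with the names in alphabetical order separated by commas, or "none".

*himself* is a reflexive; Principle A requires it to be bound within its binding domain — the clause headed by 'judged'.
— Derek: second object of the clause headed by 'told'; does not c-command the reflexive — cannot bind it (Principle A).
— Hassan's agent: object of the matrix clause; c-commands the reflexive but lies outside its binding domain — cannot bind it (Principle A).
— Leo's roommate: subject of the clause headed by 'judged'; c-commands the reflexive within its binding domain — allowed (Principle A).
— Sam: possessor inside the object DP of the clause headed by 'told'; does not c-command the reflexive — cannot bind it (Principle A).
— Sam's accountant: object of the clause headed by 'told'; does not c-command the reflexive — cannot bind it (Principle A).

Leo's roommate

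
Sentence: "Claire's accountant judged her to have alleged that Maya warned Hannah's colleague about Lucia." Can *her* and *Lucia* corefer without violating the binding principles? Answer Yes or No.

*Lucia* is an R-expression; Principle C requires it to be free (not bound by any c-commanding expression).
— her: subject of the clause headed by 'alleged'; the pronoun c-commands the R-expression — coreference blocked (Principle C).

No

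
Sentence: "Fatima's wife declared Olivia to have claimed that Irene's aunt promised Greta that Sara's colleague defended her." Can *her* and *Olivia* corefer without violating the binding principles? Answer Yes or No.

Yes

*Olivia* is an R-expression; Principle C requires it to be free (not bound by any c-commanding expression).
— her: object of the clause headed by 'defended'; the pronoun does not c-command the R-expression — coreference allowed.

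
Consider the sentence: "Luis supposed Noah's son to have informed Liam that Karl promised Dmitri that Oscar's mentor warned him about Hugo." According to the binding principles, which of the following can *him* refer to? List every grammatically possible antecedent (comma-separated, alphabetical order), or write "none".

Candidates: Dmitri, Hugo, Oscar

Dmitri, Oscar

*him* is a pronoun; Principle B requires it to be free in its binding domain — the clause headed by 'warned'.
— Dmitri: object of the clause headed by 'promised'; c-commands the pronoun but lies outside its binding domain — allowed.
— Hugo: second object of the clause headed by 'warned'; is c-commanded by the pronoun; coreference would bind this R-expression — blocked (Principle C).
— Oscar: possessor inside the subject DP of the clause headed by 'warned'; does not c-command the pronoun — Principle B does not apply; allowed.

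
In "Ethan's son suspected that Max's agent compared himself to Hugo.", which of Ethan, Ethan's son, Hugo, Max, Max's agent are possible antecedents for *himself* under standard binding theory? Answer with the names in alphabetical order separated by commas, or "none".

Max's agent

*himself* is a reflexive; Principle A requires it to be bound within its binding domain — the clause headed by 'compared'.
— Ethan: possessor inside the subject DP of the matrix clause; does not c-command the reflexive — cannot bind it (Principle A).
— Ethan's son: subject of the matrix clause; c-commands the reflexive but lies outside its binding domain — cannot bind it (Principle A).
— Hugo: second object of the clause headed by 'compared'; does not c-command the reflexive — cannot bind it (Principle A).
— Max: possessor inside the subject DP of the clause headed by 'compared'; does not c-command the reflexive — cannot bind it (Principle A).
— Max's agent: subject of the clause headed by 'compared'; c-commands the reflexive within its binding domain — allowed (Principle A).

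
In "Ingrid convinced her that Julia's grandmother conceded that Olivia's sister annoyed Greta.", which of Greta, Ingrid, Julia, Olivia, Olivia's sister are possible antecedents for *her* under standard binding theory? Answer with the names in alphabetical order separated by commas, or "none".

none

*her* is a pronoun; Principle B requires it to be free in its binding domain — the matrix clause.
— Greta: object of the clause headed by 'annoyed'; is c-commanded by the pronoun; coreference would bind this R-expression — blocked (Principle C).
— Ingrid: subject of the matrix clause; c-commands the pronoun within its binding domain — blocked (Principle B).
— Julia: possessor inside the subject DP of the clause headed by 'conceded'; is c-commanded by the pronoun; coreference would bind this R-expression — blocked (Principle C).
— Olivia: possessor inside the subject DP of the clause headed by 'annoyed'; is c-commanded by the pronoun; coreference would bind this R-expression — blocked (Principle C).
— Olivia's sister: subject of the clause headed by 'annoyed'; is c-commanded by the pronoun; coreference would bind this R-expression — blocked (Principle C).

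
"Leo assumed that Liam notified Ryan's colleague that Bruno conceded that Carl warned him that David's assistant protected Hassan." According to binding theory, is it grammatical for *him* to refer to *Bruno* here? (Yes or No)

Yes

*Bruno* is an R-expression; Principle C requires it to be free (not bound by any c-commanding expression).
— him: object of the clause headed by 'warned'; the pronoun does not c-command the R-expression — coreference allowed.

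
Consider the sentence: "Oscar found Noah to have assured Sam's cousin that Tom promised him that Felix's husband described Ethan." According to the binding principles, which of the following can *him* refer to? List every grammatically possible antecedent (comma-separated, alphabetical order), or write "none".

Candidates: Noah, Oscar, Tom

Noah, Oscar

*him* is a pronoun; Principle B requires it to be free in its binding domain — the clause headed by 'promised'.
— Noah: subject of the clause headed by 'assured'; c-commands the pronoun but lies outside its binding domain — allowed.
— Oscar: subject of the matrix clause; c-commands the pronoun but lies outside its binding domain — allowed.
— Tom: subject of the clause headed by 'promised'; c-commands the pronoun within its binding domain — blocked (Principle B).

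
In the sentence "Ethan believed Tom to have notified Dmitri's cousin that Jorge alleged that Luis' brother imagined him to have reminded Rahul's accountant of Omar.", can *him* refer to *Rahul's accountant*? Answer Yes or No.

No

*him* is a pronoun; Principle B requires it to be free in its binding domain — the clause headed by 'imagined'.
— Rahul's accountant: object of the clause headed by 'reminded'; is c-commanded by the pronoun; coreference would bind this R-expression — blocked (Principle C).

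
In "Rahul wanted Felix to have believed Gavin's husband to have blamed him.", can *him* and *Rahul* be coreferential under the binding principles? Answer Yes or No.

*Rahul* is an R-expression; Principle C requires it to be free (not bound by any c-commanding expression).
— him: object of the clause headed by 'blamed'; the pronoun does not c-command the R-expression — coreference allowed.

Yes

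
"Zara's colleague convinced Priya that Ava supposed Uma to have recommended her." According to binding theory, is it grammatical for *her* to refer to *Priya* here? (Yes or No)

Yes

*Priya* is an R-expression; Principle C requires it to be free (not bound by any c-commanding expression).
— her: object of the clause headed by 'recommended'; the pronoun does not c-command the R-expression — coreference allowed.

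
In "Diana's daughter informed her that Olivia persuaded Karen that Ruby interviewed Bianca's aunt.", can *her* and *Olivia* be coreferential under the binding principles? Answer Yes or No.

*Olivia* is an R-expression; Principle C requires it to be free (not bound by any c-commanding expression).
— her: object of the matrix clause; the pronoun c-commands the R-expression — coreference blocked (Principle C).

No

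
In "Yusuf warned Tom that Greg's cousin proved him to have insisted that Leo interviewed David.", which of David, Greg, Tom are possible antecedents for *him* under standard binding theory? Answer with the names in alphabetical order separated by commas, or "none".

*him* is a pronoun; Principle B requires it to be free in its binding domain — the clause headed by 'proved'.
— David: object of the clause headed by 'interviewed'; is c-commanded by the pronoun; coreference would bind this R-expression — blocked (Principle C).
— Greg: possessor inside the subject DP of the clause headed by 'proved'; does not c-command the pronoun — Principle B does not apply; allowed.
— Tom: object of the matrix clause; c-commands the pronoun but lies outside its binding domain — allowed.

Greg, Tom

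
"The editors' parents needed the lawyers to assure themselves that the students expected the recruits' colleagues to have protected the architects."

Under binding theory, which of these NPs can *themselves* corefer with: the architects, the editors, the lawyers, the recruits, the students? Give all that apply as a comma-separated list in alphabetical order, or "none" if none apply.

the lawyers

*themselves* is a reflexive; Principle A requires it to be bound within its binding domain — the clause headed by 'assure'.
— the architects: object of the clause headed by 'protected'; does not c-command the reflexive — cannot bind it (Principle A).
— the editors: possessor inside the subject DP of the matrix clause; does not c-command the reflexive — cannot bind it (Principle A).
— the lawyers: subject of the clause headed by 'assure'; c-commands the reflexive within its binding domain — allowed (Principle A).
— the recruits: possessor inside the subject DP of the clause headed by 'protected'; does not c-command the reflexive — cannot bind it (Principle A).
— the students: subject of the clause headed by 'expected'; does not c-command the reflexive — cannot bind it (Principle A).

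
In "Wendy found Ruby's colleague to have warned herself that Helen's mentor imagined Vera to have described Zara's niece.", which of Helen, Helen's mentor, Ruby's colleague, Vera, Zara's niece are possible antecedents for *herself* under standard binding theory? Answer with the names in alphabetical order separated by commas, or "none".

Ruby's colleague

*herself* is a reflexive; Principle A requires it to be bound within its binding domain — the clause headed by 'warned'.
— Helen: possessor inside the subject DP of the clause headed by 'imagined'; does not c-command the reflexive — cannot bind it (Principle A).
— Helen's mentor: subject of the clause headed by 'imagined'; does not c-command the reflexive — cannot bind it (Principle A).
— Ruby's colleague: subject of the clause headed by 'warned'; c-commands the reflexive within its binding domain — allowed (Principle A).
— Vera: subject of the clause headed by 'described'; does not c-command the reflexive — cannot bind it (Principle A).
— Zara's niece: object of the clause headed by 'described'; does not c-command the reflexive — cannot bind it (Principle A).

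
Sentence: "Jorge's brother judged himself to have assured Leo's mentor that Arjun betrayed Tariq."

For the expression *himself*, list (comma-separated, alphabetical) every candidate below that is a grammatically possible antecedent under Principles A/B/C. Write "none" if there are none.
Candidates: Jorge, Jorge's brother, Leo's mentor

Jorge's brother

*himself* is a reflexive; Principle A requires it to be bound within its binding domain — the matrix clause.
— Jorge: possessor inside the subject DP of the matrix clause; does not c-command the reflexive — cannot bind it (Principle A).
— Jorge's brother: subject of the matrix clause; c-commands the reflexive within its binding domain — allowed (Principle A).
— Leo's mentor: object of the clause headed by 'assured'; does not c-command the reflexive — cannot bind it (Principle A).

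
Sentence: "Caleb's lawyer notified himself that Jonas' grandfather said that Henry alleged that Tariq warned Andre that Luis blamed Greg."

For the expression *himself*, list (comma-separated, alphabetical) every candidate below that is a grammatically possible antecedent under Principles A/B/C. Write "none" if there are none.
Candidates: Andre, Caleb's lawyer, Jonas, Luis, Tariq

*himself* is a reflexive; Principle A requires it to be bound within its binding domain — the matrix clause.
— Andre: object of the clause headed by 'warned'; does not c-command the reflexive — cannot bind it (Principle A).
— Caleb's lawyer: subject of the matrix clause; c-commands the reflexive within its binding domain — allowed (Principle A).
— Jonas: possessor inside the subject DP of the clause headed by 'said'; does not c-command the reflexive — cannot bind it (Principle A).
— Luis: subject of the clause headed by 'blamed'; does not c-command the reflexive — cannot bind it (Principle A).
— Tariq: subject of the clause headed by 'warned'; does not c-command the reflexive — cannot bind it (Principle A).

Caleb's lawyer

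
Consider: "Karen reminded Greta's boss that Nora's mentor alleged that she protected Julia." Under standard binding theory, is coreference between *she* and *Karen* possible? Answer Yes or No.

Yes

*Karen* is an R-expression; Principle C requires it to be free (not bound by any c-commanding expression).
— she: subject of the clause headed by 'protected'; the pronoun does not c-command the R-expression — coreference allowed.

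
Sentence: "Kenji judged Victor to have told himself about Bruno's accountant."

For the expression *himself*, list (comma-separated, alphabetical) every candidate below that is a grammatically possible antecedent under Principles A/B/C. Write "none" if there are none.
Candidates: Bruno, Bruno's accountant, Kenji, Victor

Victor

*himself* is a reflexive; Principle A requires it to be bound within its binding domain — the clause headed by 'told'.
— Bruno: possessor inside the second object DP of the clause headed by 'told'; does not c-command the reflexive — cannot bind it (Principle A).
— Bruno's accountant: second object of the clause headed by 'told'; does not c-command the reflexive — cannot bind it (Principle A).
— Kenji: subject of the matrix clause; c-commands the reflexive but lies outside its binding domain — cannot bind it (Principle A).
— Victor: subject of the clause headed by 'told'; c-commands the reflexive within its binding domain — allowed (Principle A).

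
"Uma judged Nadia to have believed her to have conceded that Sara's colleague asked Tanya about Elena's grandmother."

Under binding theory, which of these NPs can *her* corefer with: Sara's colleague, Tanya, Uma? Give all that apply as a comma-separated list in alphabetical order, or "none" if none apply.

Uma

*her* is a pronoun; Principle B requires it to be free in its binding domain — the clause headed by 'believed'.
— Sara's colleague: subject of the clause headed by 'asked'; is c-commanded by the pronoun; coreference would bind this R-expression — blocked (Principle C).
— Tanya: object of the clause headed by 'asked'; is c-commanded by the pronoun; coreference would bind this R-expression — blocked (Principle C).
— Uma: subject of the matrix clause; c-commands the pronoun but lies outside its binding domain — allowed.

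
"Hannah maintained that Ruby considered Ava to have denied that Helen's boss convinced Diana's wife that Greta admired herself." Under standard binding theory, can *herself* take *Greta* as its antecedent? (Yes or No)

*herself* is a reflexive; Principle A requires it to be bound within its binding domain — the clause headed by 'admired'.
— Greta: subject of the clause headed by 'admired'; c-commands the reflexive within its binding domain — allowed (Principle A).

Yes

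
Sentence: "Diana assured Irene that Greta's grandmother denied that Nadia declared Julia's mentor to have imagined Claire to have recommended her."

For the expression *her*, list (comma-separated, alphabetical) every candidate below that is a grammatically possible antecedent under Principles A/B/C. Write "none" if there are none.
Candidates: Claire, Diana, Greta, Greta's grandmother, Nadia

Diana, Greta, Greta's grandmother, Nadia

*her* is a pronoun; Principle B requires it to be free in its binding domain — the clause headed by 'recommended'.
— Claire: subject of the clause headed by 'recommended'; c-commands the pronoun within its binding domain — blocked (Principle B).
— Diana: subject of the matrix clause; c-commands the pronoun but lies outside its binding domain — allowed.
— Greta: possessor inside the subject DP of the clause headed by 'denied'; does not c-command the pronoun — Principle B does not apply; allowed.
— Greta's grandmother: subject of the clause headed by 'denied'; c-commands the pronoun but lies outside its binding domain — allowed.
— Nadia: subject of the clause headed by 'declared'; c-commands the pronoun but lies outside its binding domain — allowed.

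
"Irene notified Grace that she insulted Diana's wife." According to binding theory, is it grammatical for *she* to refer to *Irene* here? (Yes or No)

*Irene* is an R-expression; Principle C requires it to be free (not bound by any c-commanding expression).
— she: subject of the clause headed by 'insulted'; the pronoun does not c-command the R-expression — coreference allowed.

Yes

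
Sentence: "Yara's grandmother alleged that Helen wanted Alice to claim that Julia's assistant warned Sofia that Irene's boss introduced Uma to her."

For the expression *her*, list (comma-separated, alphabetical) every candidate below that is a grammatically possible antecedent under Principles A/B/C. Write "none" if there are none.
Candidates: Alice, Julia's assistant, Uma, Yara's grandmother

*her* is a pronoun; Principle B requires it to be free in its binding domain — the clause headed by 'introduced'.
— Alice: subject of the clause headed by 'claim'; c-commands the pronoun but lies outside its binding domain — allowed.
— Julia's assistant: subject of the clause headed by 'warned'; c-commands the pronoun but lies outside its binding domain — allowed.
— Uma: object of the clause headed by 'introduced'; c-commands the pronoun within its binding domain — blocked (Principle B).
— Yara's grandmother: subject of the matrix clause; c-commands the pronoun but lies outside its binding domain — allowed.

Alice, Julia's assistant, Yara's grandmother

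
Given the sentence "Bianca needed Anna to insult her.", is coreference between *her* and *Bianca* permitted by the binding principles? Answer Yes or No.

*her* is a pronoun; Principle B requires it to be free in its binding domain — the clause headed by 'insult'.
— Bianca: subject of the matrix clause; c-commands the pronoun but lies outside its binding domain — allowed.

Yes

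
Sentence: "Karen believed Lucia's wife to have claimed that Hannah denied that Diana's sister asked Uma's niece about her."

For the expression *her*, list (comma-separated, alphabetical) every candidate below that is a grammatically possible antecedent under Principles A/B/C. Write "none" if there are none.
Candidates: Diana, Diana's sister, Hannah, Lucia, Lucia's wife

*her* is a pronoun; Principle B requires it to be free in its binding domain — the clause headed by 'asked'.
— Diana: possessor inside the subject DP of the clause headed by 'asked'; does not c-command the pronoun — Principle B does not apply; allowed.
— Diana's sister: subject of the clause headed by 'asked'; c-commands the pronoun within its binding domain — blocked (Principle B).
— Hannah: subject of the clause headed by 'denied'; c-commands the pronoun but lies outside its binding domain — allowed.
— Lucia: possessor inside the subject DP of the clause headed by 'claimed'; does not c-command the pronoun — Principle B does not apply; allowed.
— Lucia's wife: subject of the clause headed by 'claimed'; c-commands the pronoun but lies outside its binding domain — allowed.

Diana, Hannah, Lucia, Lucia's wife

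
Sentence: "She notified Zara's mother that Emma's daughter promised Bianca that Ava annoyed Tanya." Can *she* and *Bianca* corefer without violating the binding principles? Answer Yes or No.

No

*Bianca* is an R-expression; Principle C requires it to be free (not bound by any c-commanding expression).
— she: subject of the matrix clause; the pronoun c-commands the R-expression — coreference blocked (Principle C).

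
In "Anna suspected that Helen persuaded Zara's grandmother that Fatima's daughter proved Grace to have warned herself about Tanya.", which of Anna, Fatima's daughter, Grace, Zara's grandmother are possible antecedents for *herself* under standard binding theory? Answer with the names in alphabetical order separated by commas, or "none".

*herself* is a reflexive; Principle A requires it to be bound within its binding domain — the clause headed by 'warned'.
— Anna: subject of the matrix clause; c-commands the reflexive but lies outside its binding domain — cannot bind it (Principle A).
— Fatima's daughter: subject of the clause headed by 'proved'; c-commands the reflexive but lies outside its binding domain — cannot bind it (Principle A).
— Grace: subject of the clause headed by 'warned'; c-commands the reflexive within its binding domain — allowed (Principle A).
— Zara's grandmother: object of the clause headed by 'persuaded'; c-commands the reflexive but lies outside its binding domain — cannot bind it (Principle A).

Grace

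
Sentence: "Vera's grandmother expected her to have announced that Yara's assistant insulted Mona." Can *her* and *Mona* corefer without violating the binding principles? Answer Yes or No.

*Mona* is an R-expression; Principle C requires it to be free (not bound by any c-commanding expression).
— her: subject of the clause headed by 'announced'; the pronoun c-commands the R-expression — coreference blocked (Principle C).

No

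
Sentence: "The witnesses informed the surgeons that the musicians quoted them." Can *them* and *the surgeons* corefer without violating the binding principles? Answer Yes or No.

Yes

*the surgeons* is an R-expression; Principle C requires it to be free (not bound by any c-commanding expression).
— them: object of the clause headed by 'quoted'; the pronoun does not c-command the R-expression — coreference allowed.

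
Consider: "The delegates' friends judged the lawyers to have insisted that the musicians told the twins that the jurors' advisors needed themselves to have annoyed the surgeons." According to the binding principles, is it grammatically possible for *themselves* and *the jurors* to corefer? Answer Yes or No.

No

*themselves* is a reflexive; Principle A requires it to be bound within its binding domain — the clause headed by 'needed'.
— the jurors: possessor inside the subject DP of the clause headed by 'needed'; does not c-command the reflexive — cannot bind it (Principle A).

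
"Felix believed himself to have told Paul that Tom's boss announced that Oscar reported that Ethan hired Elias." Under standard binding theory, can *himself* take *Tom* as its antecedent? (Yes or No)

No

*himself* is a reflexive; Principle A requires it to be bound within its binding domain — the matrix clause.
— Tom: possessor inside the subject DP of the clause headed by 'announced'; does not c-command the reflexive — cannot bind it (Principle A).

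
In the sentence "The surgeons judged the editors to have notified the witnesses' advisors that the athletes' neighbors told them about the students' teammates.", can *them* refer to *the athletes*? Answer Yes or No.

Yes

*them* is a pronoun; Principle B requires it to be free in its binding domain — the clause headed by 'told'.
— the athletes: possessor inside the subject DP of the clause headed by 'told'; does not c-command the pronoun — Principle B does not apply; allowed.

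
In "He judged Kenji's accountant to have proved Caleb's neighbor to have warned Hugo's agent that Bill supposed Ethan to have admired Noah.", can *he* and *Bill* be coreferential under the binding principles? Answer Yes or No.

No

*Bill* is an R-expression; Principle C requires it to be free (not bound by any c-commanding expression).
— he: subject of the matrix clause; the pronoun c-commands the R-expression — coreference blocked (Principle C).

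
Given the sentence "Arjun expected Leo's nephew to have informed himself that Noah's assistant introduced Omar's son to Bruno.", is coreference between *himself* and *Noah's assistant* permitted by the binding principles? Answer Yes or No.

*himself* is a reflexive; Principle A requires it to be bound within its binding domain — the clause headed by 'informed'.
— Noah's assistant: subject of the clause headed by 'introduced'; does not c-command the reflexive — cannot bind it (Principle A).

No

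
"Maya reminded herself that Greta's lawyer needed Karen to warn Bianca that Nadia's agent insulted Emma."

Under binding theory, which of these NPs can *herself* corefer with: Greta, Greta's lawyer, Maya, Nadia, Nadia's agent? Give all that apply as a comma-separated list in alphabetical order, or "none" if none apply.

Maya

*herself* is a reflexive; Principle A requires it to be bound within its binding domain — the matrix clause.
— Greta: possessor inside the subject DP of the clause headed by 'needed'; does not c-command the reflexive — cannot bind it (Principle A).
— Greta's lawyer: subject of the clause headed by 'needed'; does not c-command the reflexive — cannot bind it (Principle A).
— Maya: subject of the matrix clause; c-commands the reflexive within its binding domain — allowed (Principle A).
— Nadia: possessor inside the subject DP of the clause headed by 'insulted'; does not c-command the reflexive — cannot bind it (Principle A).
— Nadia's agent: subject of the clause headed by 'insulted'; does not c-command the reflexive — cannot bind it (Principle A).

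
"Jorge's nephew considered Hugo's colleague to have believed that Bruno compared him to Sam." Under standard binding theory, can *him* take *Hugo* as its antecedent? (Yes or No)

*him* is a pronoun; Principle B requires it to be free in its binding domain — the clause headed by 'compared'.
— Hugo: possessor inside the subject DP of the clause headed by 'believed'; does not c-command the pronoun — Principle B does not apply; allowed.

Yes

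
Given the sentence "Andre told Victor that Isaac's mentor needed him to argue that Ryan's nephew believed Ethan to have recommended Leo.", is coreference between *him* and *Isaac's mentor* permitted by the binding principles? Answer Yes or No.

*him* is a pronoun; Principle B requires it to be free in its binding domain — the clause headed by 'needed'.
— Isaac's mentor: subject of the clause headed by 'needed'; c-commands the pronoun within its binding domain — blocked (Principle B).

No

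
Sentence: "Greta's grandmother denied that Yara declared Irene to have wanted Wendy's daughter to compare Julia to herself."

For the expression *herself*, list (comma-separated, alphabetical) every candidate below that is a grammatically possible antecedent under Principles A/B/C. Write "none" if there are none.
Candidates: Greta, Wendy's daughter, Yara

*herself* is a reflexive; Principle A requires it to be bound within its binding domain — the clause headed by 'compare'.
— Greta: possessor inside the subject DP of the matrix clause; does not c-command the reflexive — cannot bind it (Principle A).
— Wendy's daughter: subject of the clause headed by 'compare'; c-commands the reflexive within its binding domain — allowed (Principle A).
— Yara: subject of the clause headed by 'declared'; c-commands the reflexive but lies outside its binding domain — cannot bind it (Principle A).

Wendy's daughter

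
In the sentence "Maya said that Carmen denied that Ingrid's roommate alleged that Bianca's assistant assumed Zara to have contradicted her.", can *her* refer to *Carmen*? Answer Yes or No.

Yes

*her* is a pronoun; Principle B requires it to be free in its binding domain — the clause headed by 'contradicted'.
— Carmen: subject of the clause headed by 'denied'; c-commands the pronoun but lies outside its binding domain — allowed.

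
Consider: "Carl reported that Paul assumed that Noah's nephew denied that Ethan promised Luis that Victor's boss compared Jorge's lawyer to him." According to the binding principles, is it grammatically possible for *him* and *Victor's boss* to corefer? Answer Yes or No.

No

*him* is a pronoun; Principle B requires it to be free in its binding domain — the clause headed by 'compared'.
— Victor's boss: subject of the clause headed by 'compared'; c-commands the pronoun within its binding domain — blocked (Principle B).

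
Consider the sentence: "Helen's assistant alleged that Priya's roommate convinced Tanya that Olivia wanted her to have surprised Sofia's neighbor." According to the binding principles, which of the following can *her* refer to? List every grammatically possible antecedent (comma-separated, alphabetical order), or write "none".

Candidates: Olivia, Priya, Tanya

*her* is a pronoun; Principle B requires it to be free in its binding domain — the clause headed by 'wanted'.
— Olivia: subject of the clause headed by 'wanted'; c-commands the pronoun within its binding domain — blocked (Principle B).
— Priya: possessor inside the subject DP of the clause headed by 'convinced'; does not c-command the pronoun — Principle B does not apply; allowed.
— Tanya: object of the clause headed by 'convinced'; c-commands the pronoun but lies outside its binding domain — allowed.

Priya, Tanya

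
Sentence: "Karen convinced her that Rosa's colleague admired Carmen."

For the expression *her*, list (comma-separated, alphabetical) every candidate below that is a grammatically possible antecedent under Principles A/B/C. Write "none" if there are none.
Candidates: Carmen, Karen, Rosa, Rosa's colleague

none

*her* is a pronoun; Principle B requires it to be free in its binding domain — the matrix clause.
— Carmen: object of the clause headed by 'admired'; is c-commanded by the pronoun; coreference would bind this R-expression — blocked (Principle C).
— Karen: subject of the matrix clause; c-commands the pronoun within its binding domain — blocked (Principle B).
— Rosa: possessor inside the subject DP of the clause headed by 'admired'; is c-commanded by the pronoun; coreference would bind this R-expression — blocked (Principle C).
— Rosa's colleague: subject of the clause headed by 'admired'; is c-commanded by the pronoun; coreference would bind this R-expression — blocked (Principle C).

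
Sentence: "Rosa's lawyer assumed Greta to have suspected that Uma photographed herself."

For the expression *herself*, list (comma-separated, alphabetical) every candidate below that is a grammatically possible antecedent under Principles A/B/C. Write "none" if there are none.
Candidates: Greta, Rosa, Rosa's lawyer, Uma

*herself* is a reflexive; Principle A requires it to be bound within its binding domain — the clause headed by 'photographed'.
— Greta: subject of the clause headed by 'suspected'; c-commands the reflexive but lies outside its binding domain — cannot bind it (Principle A).
— Rosa: possessor inside the subject DP of the matrix clause; does not c-command the reflexive — cannot bind it (Principle A).
— Rosa's lawyer: subject of the matrix clause; c-commands the reflexive but lies outside its binding domain — cannot bind it (Principle A).
— Uma: subject of the clause headed by 'photographed'; c-commands the reflexive within its binding domain — allowed (Principle A).

Uma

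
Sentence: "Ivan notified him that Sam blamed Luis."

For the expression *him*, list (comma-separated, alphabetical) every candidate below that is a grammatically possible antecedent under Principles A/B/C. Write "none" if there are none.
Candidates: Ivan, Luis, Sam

*him* is a pronoun; Principle B requires it to be free in its binding domain — the matrix clause.
— Ivan: subject of the matrix clause; c-commands the pronoun within its binding domain — blocked (Principle B).
— Luis: object of the clause headed by 'blamed'; is c-commanded by the pronoun; coreference would bind this R-expression — blocked (Principle C).
— Sam: subject of the clause headed by 'blamed'; is c-commanded by the pronoun; coreference would bind this R-expression — blocked (Principle C).

none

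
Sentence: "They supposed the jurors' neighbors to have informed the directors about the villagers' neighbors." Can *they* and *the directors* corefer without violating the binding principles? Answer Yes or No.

No

*the directors* is an R-expression; Principle C requires it to be free (not bound by any c-commanding expression).
— they: subject of the matrix clause; the pronoun c-commands the R-expression — coreference blocked (Principle C).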